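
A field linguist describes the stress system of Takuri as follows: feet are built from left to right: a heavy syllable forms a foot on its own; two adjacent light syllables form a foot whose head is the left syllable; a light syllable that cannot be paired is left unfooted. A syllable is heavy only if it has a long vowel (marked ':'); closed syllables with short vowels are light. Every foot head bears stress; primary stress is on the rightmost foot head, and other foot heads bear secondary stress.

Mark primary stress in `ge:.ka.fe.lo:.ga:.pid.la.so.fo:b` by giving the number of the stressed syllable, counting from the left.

9

Weights: 1 ge: H, 2 ka L, 3 fe L, 4 lo: H, 5 ga: H, 6 pid L, 7 la L, 8 so L, 9 fo:b H.
Parse left to right (heavy = foot alone; LL = one foot; stranded L unfooted): (ˈge:) (ˈka.fe) (ˈlo:) (ˈga:) (ˈpid.la) so (ˈfo:b).
Foot heads: 1, 2, 4, 5, 6, 9.
Primary stress on the rightmost head = syllable 9.
Primary stress: syllable 9 → ge:.ka.fe.lo:.ga:.pid.la.so.ˈfo:b.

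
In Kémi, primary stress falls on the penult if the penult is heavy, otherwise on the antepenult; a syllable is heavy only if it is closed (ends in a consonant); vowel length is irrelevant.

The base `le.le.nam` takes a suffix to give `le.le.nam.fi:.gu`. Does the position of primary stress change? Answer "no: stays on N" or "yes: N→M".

Base `le.le.nam` (3 syllables):
  Weights: 1 le L, 2 le L, 3 nam H.
  The penult (syllable 2, le) is light, so stress falls on the antepenult (syllable 1, le).
  → primary stress on syllable 1.
Suffixed `le.le.nam.fi:.gu` (5 syllables):
  Weights: 3 nam H, 4 fi: L, 5 gu L.
  The penult (syllable 4, fi:) is light, so stress falls on the antepenult (syllable 3, nam).
  → primary stress on syllable 3.

yes: 1→3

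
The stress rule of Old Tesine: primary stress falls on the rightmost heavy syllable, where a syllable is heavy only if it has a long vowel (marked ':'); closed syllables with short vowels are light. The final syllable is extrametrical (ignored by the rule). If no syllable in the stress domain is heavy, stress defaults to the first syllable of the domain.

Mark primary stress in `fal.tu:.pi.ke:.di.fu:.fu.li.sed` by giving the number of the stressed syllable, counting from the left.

6

The final syllable (9, sed) is extrametrical; the stress domain is syllables 1–8.
Weights: 1 fal L, 2 tu: H, 3 pi L, 4 ke: H, 5 di L, 6 fu: H, 7 fu L, 8 li L.
Heavy syllables in the domain: 2, 4, 6. The rightmost is syllable 6 (fu:).
Primary stress: syllable 6 → fal.tu:.pi.ke:.di.ˈfu:.fu.li.sed.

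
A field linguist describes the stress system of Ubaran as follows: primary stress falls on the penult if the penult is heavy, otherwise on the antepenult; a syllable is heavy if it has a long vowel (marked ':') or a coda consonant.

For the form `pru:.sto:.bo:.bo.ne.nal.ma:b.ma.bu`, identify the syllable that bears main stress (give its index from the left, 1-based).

7

Weights: 7 ma:b H, 8 ma L, 9 bu L.
The penult (syllable 8, ma) is light, so stress falls on the antepenult (syllable 7, ma:b).
Primary stress: syllable 7 → pru:.sto:.bo:.bo.ne.nal.ˈma:b.ma.bu.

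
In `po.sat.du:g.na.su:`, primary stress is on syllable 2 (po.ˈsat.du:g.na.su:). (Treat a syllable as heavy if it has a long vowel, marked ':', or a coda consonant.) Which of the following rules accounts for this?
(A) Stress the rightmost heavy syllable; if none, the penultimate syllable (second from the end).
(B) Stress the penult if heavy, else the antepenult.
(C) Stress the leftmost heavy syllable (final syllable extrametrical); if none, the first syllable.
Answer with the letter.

Rule A → syllable 5 (observed: 2).
Rule B → syllable 3 (observed: 2).
Rule C → syllable 2 ✓.

C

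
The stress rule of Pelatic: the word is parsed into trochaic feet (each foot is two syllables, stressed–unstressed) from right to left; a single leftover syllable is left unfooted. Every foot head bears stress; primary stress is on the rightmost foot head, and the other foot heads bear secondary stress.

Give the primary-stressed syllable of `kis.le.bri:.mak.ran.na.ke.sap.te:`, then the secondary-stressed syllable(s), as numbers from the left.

Parse right to left into trochaic (ˈσσ) feet: kis (ˈle.bri:) (ˈmak.ran) (ˈna.ke) (ˈsap.te:). Syllable 1 is left unfooted.
Foot heads (stressed positions): 2, 4, 6, 8.
End Rule Rightmost: primary stress on the rightmost head = syllable 8.
Secondary stress on 2, 4, 6: kis.ˌle.bri:.ˌmak.ran.ˌna.ke.ˈsap.te:.

primary 8, secondary 2, 4, 6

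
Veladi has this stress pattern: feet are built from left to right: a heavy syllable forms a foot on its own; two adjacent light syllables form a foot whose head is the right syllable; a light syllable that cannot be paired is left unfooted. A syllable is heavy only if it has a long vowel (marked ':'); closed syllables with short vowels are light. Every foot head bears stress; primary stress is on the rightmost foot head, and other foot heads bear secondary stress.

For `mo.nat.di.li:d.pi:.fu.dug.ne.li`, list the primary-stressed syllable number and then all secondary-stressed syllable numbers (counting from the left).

Weights: 1 mo L, 2 nat L, 3 di L, 4 li:d H, 5 pi: H, 6 fu L, 7 dug L, 8 ne L, 9 li L.
Parse left to right (heavy = foot alone; LL = one foot; stranded L unfooted): (mo.ˈnat) di (ˈli:d) (ˈpi:) (fu.ˈdug) (ne.ˈli).
Foot heads: 2, 4, 5, 7, 9.
Primary stress on the rightmost head = syllable 9.
Secondary stress on 2, 4, 5, 7: mo.ˌnat.di.ˌli:d.ˌpi:.fu.ˌdug.ne.ˈli.

primary 9, secondary 2, 4, 5, 7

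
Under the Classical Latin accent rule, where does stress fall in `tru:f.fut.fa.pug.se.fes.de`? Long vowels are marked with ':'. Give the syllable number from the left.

Classical Latin: stress the penult if heavy (long vowel or closed), else the antepenult.
Weights: 5 se L, 6 fes H, 7 de L.
The penult (syllable 6, fes) is heavy, so it takes stress.
Stress on syllable 6: tru:f.fut.fa.pug.se.ˈfes.de.

6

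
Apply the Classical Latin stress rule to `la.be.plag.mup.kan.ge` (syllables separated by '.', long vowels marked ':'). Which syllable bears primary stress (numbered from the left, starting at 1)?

5

Classical Latin: stress the penult if heavy (long vowel or closed), else the antepenult.
Weights: 4 mup H, 5 kan H, 6 ge L.
The penult (syllable 5, kan) is heavy, so it takes stress.
Stress on syllable 5: la.be.plag.mup.ˈkan.ge.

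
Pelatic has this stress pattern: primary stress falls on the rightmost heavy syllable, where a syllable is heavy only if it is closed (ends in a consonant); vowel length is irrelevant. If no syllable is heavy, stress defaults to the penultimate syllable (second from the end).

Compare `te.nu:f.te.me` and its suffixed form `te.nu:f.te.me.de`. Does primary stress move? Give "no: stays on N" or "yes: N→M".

no: stays on 2

Base `te.nu:f.te.me` (4 syllables):
  Weights: 1 te L, 2 nu:f H, 3 te L, 4 me L.
  Heavy syllables in the domain: 2. The rightmost is syllable 2 (nu:f).
  → primary stress on syllable 2.
Suffixed `te.nu:f.te.me.de` (5 syllables):
  Weights: 1 te L, 2 nu:f H, 3 te L, 4 me L, 5 de L.
  Heavy syllables in the domain: 2. The rightmost is syllable 2 (nu:f).
  → primary stress on syllable 2.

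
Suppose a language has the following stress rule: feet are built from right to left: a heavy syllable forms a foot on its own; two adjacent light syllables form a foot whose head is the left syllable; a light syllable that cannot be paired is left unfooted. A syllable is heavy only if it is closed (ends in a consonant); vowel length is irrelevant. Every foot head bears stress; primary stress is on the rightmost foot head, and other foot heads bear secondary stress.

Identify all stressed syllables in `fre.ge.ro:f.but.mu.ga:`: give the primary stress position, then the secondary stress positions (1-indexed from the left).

primary 5, secondary 1, 3, 4

Weights: 1 fre L, 2 ge L, 3 ro:f H, 4 but H, 5 mu L, 6 ga: L.
Parse right to left (heavy = foot alone; LL = one foot; stranded L unfooted): (ˈfre.ge) (ˈro:f) (ˈbut) (ˈmu.ga:).
Foot heads: 1, 3, 4, 5.
Primary stress on the rightmost head = syllable 5.
Secondary stress on 1, 3, 4: ˌfre.ge.ˌro:f.ˌbut.ˈmu.ga:.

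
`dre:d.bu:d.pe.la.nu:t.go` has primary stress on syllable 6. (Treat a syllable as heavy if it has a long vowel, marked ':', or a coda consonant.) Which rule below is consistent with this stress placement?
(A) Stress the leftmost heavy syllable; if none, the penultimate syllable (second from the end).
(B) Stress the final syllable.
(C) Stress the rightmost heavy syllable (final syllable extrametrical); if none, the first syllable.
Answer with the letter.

Rule A → syllable 1 (observed: 6).
Rule B → syllable 6 ✓.
Rule C → syllable 5 (observed: 6).

B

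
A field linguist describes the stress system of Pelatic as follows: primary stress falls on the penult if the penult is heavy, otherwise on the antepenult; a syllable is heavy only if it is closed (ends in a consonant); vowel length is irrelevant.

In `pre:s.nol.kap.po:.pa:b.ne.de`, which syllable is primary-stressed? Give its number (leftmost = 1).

Weights: 5 pa:b H, 6 ne L, 7 de L.
The penult (syllable 6, ne) is light, so stress falls on the antepenult (syllable 5, pa:b).
Primary stress: syllable 5 → pre:s.nol.kap.po:.ˈpa:b.ne.de.

5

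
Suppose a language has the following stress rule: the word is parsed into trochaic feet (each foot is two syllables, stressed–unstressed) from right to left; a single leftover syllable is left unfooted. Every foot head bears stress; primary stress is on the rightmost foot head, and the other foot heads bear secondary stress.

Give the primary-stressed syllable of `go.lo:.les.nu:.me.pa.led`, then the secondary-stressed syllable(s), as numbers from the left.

primary 6, secondary 2, 4

Parse right to left into trochaic (ˈσσ) feet: go (ˈlo:.les) (ˈnu:.me) (ˈpa.led). Syllable 1 is left unfooted.
Foot heads (stressed positions): 2, 4, 6.
End Rule Rightmost: primary stress on the rightmost head = syllable 6.
Secondary stress on 2, 4: go.ˌlo:.les.ˌnu:.me.ˈpa.led.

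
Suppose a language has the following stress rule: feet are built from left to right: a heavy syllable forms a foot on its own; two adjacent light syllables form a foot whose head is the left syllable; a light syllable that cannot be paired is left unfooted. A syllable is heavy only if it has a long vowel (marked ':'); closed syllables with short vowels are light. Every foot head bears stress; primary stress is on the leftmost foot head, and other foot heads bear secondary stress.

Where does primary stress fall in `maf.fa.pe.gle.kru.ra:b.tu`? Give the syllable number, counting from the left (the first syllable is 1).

1

Weights: 1 maf L, 2 fa L, 3 pe L, 4 gle L, 5 kru L, 6 ra:b H, 7 tu L.
Parse left to right (heavy = foot alone; LL = one foot; stranded L unfooted): (ˈmaf.fa) (ˈpe.gle) kru (ˈra:b) tu.
Foot heads: 1, 3, 6.
Primary stress on the leftmost head = syllable 1.
Primary stress: syllable 1 → ˈmaf.fa.pe.gle.kru.ra:b.tu.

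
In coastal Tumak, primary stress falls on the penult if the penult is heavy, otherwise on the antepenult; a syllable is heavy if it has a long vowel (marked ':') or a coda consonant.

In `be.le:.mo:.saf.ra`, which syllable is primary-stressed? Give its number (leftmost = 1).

4

Weights: 3 mo: H, 4 saf H, 5 ra L.
The penult (syllable 4, saf) is heavy, so it takes stress.
Primary stress: syllable 4 → be.le:.mo:.ˈsaf.ra.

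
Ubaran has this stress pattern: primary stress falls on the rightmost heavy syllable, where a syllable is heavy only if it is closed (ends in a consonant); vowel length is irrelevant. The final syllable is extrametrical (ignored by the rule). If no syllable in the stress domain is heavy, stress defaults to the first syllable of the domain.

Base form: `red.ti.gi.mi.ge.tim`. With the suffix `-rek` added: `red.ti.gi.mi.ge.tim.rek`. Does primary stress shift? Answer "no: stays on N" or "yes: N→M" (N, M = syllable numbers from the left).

Base `red.ti.gi.mi.ge.tim` (6 syllables):
  The final syllable (6, tim) is extrametrical; the stress domain is syllables 1–5.
  Weights: 1 red H, 2 ti L, 3 gi L, 4 mi L, 5 ge L.
  Heavy syllables in the domain: 1. The rightmost is syllable 1 (red).
  → primary stress on syllable 1.
Suffixed `red.ti.gi.mi.ge.tim.rek` (7 syllables):
  The final syllable (7, rek) is extrametrical; the stress domain is syllables 1–6.
  Weights: 1 red H, 2 ti L, 3 gi L, 4 mi L, 5 ge L, 6 tim H.
  Heavy syllables in the domain: 1, 6. The rightmost is syllable 6 (tim).
  → primary stress on syllable 6.

yes: 1→6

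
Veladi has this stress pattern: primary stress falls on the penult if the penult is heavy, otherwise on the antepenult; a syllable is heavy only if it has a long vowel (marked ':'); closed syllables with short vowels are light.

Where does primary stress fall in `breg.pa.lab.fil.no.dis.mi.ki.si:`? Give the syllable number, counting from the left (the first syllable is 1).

Weights: 7 mi L, 8 ki L, 9 si: H.
The penult (syllable 8, ki) is light, so stress falls on the antepenult (syllable 7, mi).
Primary stress: syllable 7 → breg.pa.lab.fil.no.dis.ˈmi.ki.si:.

7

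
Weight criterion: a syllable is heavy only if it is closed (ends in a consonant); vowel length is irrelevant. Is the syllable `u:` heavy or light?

light

`u:`: long vowel, open (no coda). Open (no coda) → light.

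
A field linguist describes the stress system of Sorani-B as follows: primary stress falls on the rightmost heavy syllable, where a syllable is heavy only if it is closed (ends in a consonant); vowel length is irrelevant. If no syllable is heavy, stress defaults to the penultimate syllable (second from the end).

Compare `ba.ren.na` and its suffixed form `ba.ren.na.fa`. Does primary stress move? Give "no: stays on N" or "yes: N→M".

no: stays on 2

Base `ba.ren.na` (3 syllables):
  Weights: 1 ba L, 2 ren H, 3 na L.
  Heavy syllables in the domain: 2. The rightmost is syllable 2 (ren).
  → primary stress on syllable 2.
Suffixed `ba.ren.na.fa` (4 syllables):
  Weights: 1 ba L, 2 ren H, 3 na L, 4 fa L.
  Heavy syllables in the domain: 2. The rightmost is syllable 2 (ren).
  → primary stress on syllable 2.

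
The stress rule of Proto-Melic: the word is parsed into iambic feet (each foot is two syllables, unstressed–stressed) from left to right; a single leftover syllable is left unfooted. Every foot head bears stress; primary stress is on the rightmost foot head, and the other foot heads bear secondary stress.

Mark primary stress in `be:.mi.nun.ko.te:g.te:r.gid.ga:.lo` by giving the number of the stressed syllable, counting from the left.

Parse left to right into iambic (σˈσ) feet: (be:.ˈmi) (nun.ˈko) (te:g.ˈte:r) (gid.ˈga:) lo. Syllable 9 is left unfooted.
Foot heads (stressed positions): 2, 4, 6, 8.
End Rule Rightmost: primary stress on the rightmost head = syllable 8.
Primary stress: syllable 8 → be:.mi.nun.ko.te:g.te:r.gid.ˈga:.lo.

8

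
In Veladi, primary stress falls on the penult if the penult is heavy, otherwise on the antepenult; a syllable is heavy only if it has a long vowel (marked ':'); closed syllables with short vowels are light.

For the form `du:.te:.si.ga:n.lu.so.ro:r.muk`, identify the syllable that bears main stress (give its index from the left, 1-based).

Weights: 6 so L, 7 ro:r H, 8 muk L.
The penult (syllable 7, ro:r) is heavy, so it takes stress.
Primary stress: syllable 7 → du:.te:.si.ga:n.lu.so.ˈro:r.muk.

7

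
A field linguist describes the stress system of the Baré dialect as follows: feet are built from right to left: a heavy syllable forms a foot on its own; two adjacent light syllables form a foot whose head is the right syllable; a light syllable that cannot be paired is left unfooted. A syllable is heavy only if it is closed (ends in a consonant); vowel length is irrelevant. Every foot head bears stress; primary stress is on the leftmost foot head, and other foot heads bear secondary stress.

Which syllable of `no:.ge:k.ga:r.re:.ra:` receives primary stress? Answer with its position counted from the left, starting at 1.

Weights: 1 no: L, 2 ge:k H, 3 ga:r H, 4 re: L, 5 ra: L.
Parse right to left (heavy = foot alone; LL = one foot; stranded L unfooted): no: (ˈge:k) (ˈga:r) (re:.ˈra:).
Foot heads: 2, 3, 5.
Primary stress on the leftmost head = syllable 2.
Primary stress: syllable 2 → no:.ˈge:k.ga:r.re:.ra:.

2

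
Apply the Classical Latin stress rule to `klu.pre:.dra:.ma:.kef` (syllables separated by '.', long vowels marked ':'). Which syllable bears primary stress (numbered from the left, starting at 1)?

4

Classical Latin: stress the penult if heavy (long vowel or closed), else the antepenult.
Weights: 3 dra: H, 4 ma: H, 5 kef H.
The penult (syllable 4, ma:) is heavy, so it takes stress.
Stress on syllable 4: klu.pre:.dra:.ˈma:.kef.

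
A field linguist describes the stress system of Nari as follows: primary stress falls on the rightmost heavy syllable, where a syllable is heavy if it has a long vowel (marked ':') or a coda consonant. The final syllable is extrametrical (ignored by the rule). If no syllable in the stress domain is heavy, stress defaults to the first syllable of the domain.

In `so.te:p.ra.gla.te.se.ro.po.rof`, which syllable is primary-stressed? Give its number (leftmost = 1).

2

The final syllable (9, rof) is extrametrical; the stress domain is syllables 1–8.
Weights: 1 so L, 2 te:p H, 3 ra L, 4 gla L, 5 te L, 6 se L, 7 ro L, 8 po L.
Heavy syllables in the domain: 2. The rightmost is syllable 2 (te:p).
Primary stress: syllable 2 → so.ˈte:p.ra.gla.te.se.ro.po.rof.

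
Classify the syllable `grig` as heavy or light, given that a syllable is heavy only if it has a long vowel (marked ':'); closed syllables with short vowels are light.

`grig`: short vowel, closed (coda /g/). Short vowel → light.

light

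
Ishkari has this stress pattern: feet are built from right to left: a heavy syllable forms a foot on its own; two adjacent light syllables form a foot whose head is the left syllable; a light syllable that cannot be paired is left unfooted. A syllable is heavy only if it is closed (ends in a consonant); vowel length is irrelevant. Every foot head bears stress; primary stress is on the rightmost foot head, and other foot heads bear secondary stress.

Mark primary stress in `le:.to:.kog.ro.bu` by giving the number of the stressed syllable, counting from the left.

Weights: 1 le: L, 2 to: L, 3 kog H, 4 ro L, 5 bu L.
Parse right to left (heavy = foot alone; LL = one foot; stranded L unfooted): (ˈle:.to:) (ˈkog) (ˈro.bu).
Foot heads: 1, 3, 4.
Primary stress on the rightmost head = syllable 4.
Primary stress: syllable 4 → le:.to:.kog.ˈro.bu.

4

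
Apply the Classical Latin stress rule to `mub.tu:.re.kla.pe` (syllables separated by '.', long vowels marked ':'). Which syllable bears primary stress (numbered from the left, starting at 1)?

Classical Latin: stress the penult if heavy (long vowel or closed), else the antepenult.
Weights: 3 re L, 4 kla L, 5 pe L.
The penult (syllable 4, kla) is light, so stress falls on the antepenult (syllable 3, re).
Stress on syllable 3: mub.tu:.ˈre.kla.pe.

3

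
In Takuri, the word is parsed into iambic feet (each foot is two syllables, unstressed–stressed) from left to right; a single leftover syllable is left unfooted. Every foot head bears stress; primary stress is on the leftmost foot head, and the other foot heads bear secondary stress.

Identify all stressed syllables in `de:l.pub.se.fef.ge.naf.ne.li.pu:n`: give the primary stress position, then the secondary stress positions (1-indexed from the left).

Parse left to right into iambic (σˈσ) feet: (de:l.ˈpub) (se.ˈfef) (ge.ˈnaf) (ne.ˈli) pu:n. Syllable 9 is left unfooted.
Foot heads (stressed positions): 2, 4, 6, 8.
End Rule Leftmost: primary stress on the leftmost head = syllable 2.
Secondary stress on 4, 6, 8: de:l.ˈpub.se.ˌfef.ge.ˌnaf.ne.ˌli.pu:n.

primary 2, secondary 4, 6, 8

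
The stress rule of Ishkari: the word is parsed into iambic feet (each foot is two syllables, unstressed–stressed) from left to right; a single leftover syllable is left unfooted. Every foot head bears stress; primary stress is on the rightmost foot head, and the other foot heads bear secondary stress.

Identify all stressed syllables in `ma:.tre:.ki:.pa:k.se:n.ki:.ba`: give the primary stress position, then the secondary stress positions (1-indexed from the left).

primary 6, secondary 2, 4

Parse left to right into iambic (σˈσ) feet: (ma:.ˈtre:) (ki:.ˈpa:k) (se:n.ˈki:) ba. Syllable 7 is left unfooted.
Foot heads (stressed positions): 2, 4, 6.
End Rule Rightmost: primary stress on the rightmost head = syllable 6.
Secondary stress on 2, 4: ma:.ˌtre:.ki:.ˌpa:k.se:n.ˈki:.ba.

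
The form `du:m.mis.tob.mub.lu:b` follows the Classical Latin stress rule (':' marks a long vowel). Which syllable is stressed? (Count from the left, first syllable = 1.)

4

Classical Latin: stress the penult if heavy (long vowel or closed), else the antepenult.
Weights: 3 tob H, 4 mub H, 5 lu:b H.
The penult (syllable 4, mub) is heavy, so it takes stress.
Stress on syllable 4: du:m.mis.tob.ˈmub.lu:b.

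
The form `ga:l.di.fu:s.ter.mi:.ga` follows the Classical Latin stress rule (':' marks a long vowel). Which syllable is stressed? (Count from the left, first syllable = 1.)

5

Classical Latin: stress the penult if heavy (long vowel or closed), else the antepenult.
Weights: 4 ter H, 5 mi: H, 6 ga L.
The penult (syllable 5, mi:) is heavy, so it takes stress.
Stress on syllable 5: ga:l.di.fu:s.ter.ˈmi:.ga.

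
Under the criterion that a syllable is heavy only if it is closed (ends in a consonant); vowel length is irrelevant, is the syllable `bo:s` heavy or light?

`bo:s`: long vowel, closed (coda /s/). Closed (coda /s/) → heavy.

heavy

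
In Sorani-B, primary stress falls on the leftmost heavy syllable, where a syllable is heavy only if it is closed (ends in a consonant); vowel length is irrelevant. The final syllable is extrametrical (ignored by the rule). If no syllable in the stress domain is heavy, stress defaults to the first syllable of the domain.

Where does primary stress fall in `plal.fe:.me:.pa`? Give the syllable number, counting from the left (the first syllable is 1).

The final syllable (4, pa) is extrametrical; the stress domain is syllables 1–3.
Weights: 1 plal H, 2 fe: L, 3 me: L.
Heavy syllables in the domain: 1. The leftmost is syllable 1 (plal).
Primary stress: syllable 1 → ˈplal.fe:.me:.pa.

1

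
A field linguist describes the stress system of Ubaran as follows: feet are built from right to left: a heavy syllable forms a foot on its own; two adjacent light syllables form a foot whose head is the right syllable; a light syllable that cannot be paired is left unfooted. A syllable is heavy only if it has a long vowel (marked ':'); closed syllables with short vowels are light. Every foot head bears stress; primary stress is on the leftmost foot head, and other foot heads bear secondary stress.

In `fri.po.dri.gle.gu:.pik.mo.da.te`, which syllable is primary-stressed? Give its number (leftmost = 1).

2

Weights: 1 fri L, 2 po L, 3 dri L, 4 gle L, 5 gu: H, 6 pik L, 7 mo L, 8 da L, 9 te L.
Parse right to left (heavy = foot alone; LL = one foot; stranded L unfooted): (fri.ˈpo) (dri.ˈgle) (ˈgu:) (pik.ˈmo) (da.ˈte).
Foot heads: 2, 4, 5, 7, 9.
Primary stress on the leftmost head = syllable 2.
Primary stress: syllable 2 → fri.ˈpo.dri.gle.gu:.pik.mo.da.te.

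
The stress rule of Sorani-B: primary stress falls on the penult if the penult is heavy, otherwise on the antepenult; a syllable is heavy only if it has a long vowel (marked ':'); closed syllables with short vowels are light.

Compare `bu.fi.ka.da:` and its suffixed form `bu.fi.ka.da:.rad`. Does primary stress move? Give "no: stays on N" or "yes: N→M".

yes: 2→4

Base `bu.fi.ka.da:` (4 syllables):
  Weights: 2 fi L, 3 ka L, 4 da: H.
  The penult (syllable 3, ka) is light, so stress falls on the antepenult (syllable 2, fi).
  → primary stress on syllable 2.
Suffixed `bu.fi.ka.da:.rad` (5 syllables):
  Weights: 3 ka L, 4 da: H, 5 rad L.
  The penult (syllable 4, da:) is heavy, so it takes stress.
  → primary stress on syllable 4.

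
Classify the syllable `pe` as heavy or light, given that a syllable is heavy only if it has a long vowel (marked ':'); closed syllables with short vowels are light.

`pe`: short vowel, open (no coda). Short vowel → light.

light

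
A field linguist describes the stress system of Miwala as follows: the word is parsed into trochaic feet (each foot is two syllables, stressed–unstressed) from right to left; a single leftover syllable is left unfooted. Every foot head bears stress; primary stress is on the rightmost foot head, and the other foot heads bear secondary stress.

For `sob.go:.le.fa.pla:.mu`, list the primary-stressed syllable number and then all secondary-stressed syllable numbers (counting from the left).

Parse right to left into trochaic (ˈσσ) feet: (ˈsob.go:) (ˈle.fa) (ˈpla:.mu).
Foot heads (stressed positions): 1, 3, 5.
End Rule Rightmost: primary stress on the rightmost head = syllable 5.
Secondary stress on 1, 3: ˌsob.go:.ˌle.fa.ˈpla:.mu.

primary 5, secondary 1, 3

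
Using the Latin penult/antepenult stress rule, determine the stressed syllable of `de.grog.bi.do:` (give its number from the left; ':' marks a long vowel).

Classical Latin: stress the penult if heavy (long vowel or closed), else the antepenult.
Weights: 2 grog H, 3 bi L, 4 do: H.
The penult (syllable 3, bi) is light, so stress falls on the antepenult (syllable 2, grog).
Stress on syllable 2: de.ˈgrog.bi.do:.

2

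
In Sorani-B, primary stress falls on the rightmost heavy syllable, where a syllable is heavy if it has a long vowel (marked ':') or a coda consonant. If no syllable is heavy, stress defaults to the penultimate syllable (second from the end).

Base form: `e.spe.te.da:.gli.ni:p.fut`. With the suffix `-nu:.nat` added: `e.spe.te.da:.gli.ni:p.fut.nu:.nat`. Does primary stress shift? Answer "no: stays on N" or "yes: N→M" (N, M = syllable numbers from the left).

Base `e.spe.te.da:.gli.ni:p.fut` (7 syllables):
  Weights: 1 e L, 2 spe L, 3 te L, 4 da: H, 5 gli L, 6 ni:p H, 7 fut H.
  Heavy syllables in the domain: 4, 6, 7. The rightmost is syllable 7 (fut).
  → primary stress on syllable 7.
Suffixed `e.spe.te.da:.gli.ni:p.fut.nu:.nat` (9 syllables):
  Weights: 1 e L, 2 spe L, 3 te L, 4 da: H, 5 gli L, 6 ni:p H, 7 fut H, 8 nu: H, 9 nat H.
  Heavy syllables in the domain: 4, 6, 7, 8, 9. The rightmost is syllable 9 (nat).
  → primary stress on syllable 9.

yes: 7→9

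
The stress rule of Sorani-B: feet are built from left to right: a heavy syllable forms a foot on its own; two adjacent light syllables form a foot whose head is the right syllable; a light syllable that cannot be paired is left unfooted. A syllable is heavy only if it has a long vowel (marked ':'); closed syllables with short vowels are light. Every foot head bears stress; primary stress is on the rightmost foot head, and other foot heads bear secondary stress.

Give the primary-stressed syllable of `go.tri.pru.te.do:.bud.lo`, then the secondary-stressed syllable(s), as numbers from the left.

Weights: 1 go L, 2 tri L, 3 pru L, 4 te L, 5 do: H, 6 bud L, 7 lo L.
Parse left to right (heavy = foot alone; LL = one foot; stranded L unfooted): (go.ˈtri) (pru.ˈte) (ˈdo:) (bud.ˈlo).
Foot heads: 2, 4, 5, 7.
Primary stress on the rightmost head = syllable 7.
Secondary stress on 2, 4, 5: go.ˌtri.pru.ˌte.ˌdo:.bud.ˈlo.

primary 7, secondary 2, 4, 5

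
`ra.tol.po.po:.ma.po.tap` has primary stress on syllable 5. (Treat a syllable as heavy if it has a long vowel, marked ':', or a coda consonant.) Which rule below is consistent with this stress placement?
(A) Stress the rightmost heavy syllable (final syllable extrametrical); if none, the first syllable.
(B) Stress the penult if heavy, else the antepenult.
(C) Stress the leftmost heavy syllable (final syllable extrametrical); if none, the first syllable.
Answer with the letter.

Rule A → syllable 4 (observed: 5).
Rule B → syllable 5 ✓.
Rule C → syllable 2 (observed: 5).

B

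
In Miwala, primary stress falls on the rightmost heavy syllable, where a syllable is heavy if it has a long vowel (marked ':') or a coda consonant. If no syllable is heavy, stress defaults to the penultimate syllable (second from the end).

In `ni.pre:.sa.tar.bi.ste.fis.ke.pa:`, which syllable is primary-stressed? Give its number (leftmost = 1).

Weights: 1 ni L, 2 pre: H, 3 sa L, 4 tar H, 5 bi L, 6 ste L, 7 fis H, 8 ke L, 9 pa: H.
Heavy syllables in the domain: 2, 4, 7, 9. The rightmost is syllable 9 (pa:).
Primary stress: syllable 9 → ni.pre:.sa.tar.bi.ste.fis.ke.ˈpa:.

9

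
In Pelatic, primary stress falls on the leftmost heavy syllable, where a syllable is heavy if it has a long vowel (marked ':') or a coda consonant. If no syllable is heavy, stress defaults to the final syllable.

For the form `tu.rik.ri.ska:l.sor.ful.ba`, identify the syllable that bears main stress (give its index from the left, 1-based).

Weights: 1 tu L, 2 rik H, 3 ri L, 4 ska:l H, 5 sor H, 6 ful H, 7 ba L.
Heavy syllables in the domain: 2, 4, 5, 6. The leftmost is syllable 2 (rik).
Primary stress: syllable 2 → tu.ˈrik.ri.ska:l.sor.ful.ba.

2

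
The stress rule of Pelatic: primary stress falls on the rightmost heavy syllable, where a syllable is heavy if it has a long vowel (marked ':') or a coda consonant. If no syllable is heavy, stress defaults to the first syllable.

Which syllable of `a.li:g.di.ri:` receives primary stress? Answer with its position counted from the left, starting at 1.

4

Weights: 1 a L, 2 li:g H, 3 di L, 4 ri: H.
Heavy syllables in the domain: 2, 4. The rightmost is syllable 4 (ri:).
Primary stress: syllable 4 → a.li:g.di.ˈri:.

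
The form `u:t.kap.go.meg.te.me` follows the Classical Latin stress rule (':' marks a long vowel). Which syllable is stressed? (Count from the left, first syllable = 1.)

4

Classical Latin: stress the penult if heavy (long vowel or closed), else the antepenult.
Weights: 4 meg H, 5 te L, 6 me L.
The penult (syllable 5, te) is light, so stress falls on the antepenult (syllable 4, meg).
Stress on syllable 4: u:t.kap.go.ˈmeg.te.me.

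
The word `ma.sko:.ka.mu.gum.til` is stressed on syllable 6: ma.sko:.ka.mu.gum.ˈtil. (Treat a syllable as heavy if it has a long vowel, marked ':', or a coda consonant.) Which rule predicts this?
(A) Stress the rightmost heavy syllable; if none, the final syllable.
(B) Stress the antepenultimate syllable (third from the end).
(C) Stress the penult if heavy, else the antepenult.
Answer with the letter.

Rule A → syllable 6 ✓.
Rule B → syllable 4 (observed: 6).
Rule C → syllable 5 (observed: 6).

A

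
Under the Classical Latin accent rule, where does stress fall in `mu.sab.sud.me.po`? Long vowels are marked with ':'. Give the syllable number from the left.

3

Classical Latin: stress the penult if heavy (long vowel or closed), else the antepenult.
Weights: 3 sud H, 4 me L, 5 po L.
The penult (syllable 4, me) is light, so stress falls on the antepenult (syllable 3, sud).
Stress on syllable 3: mu.sab.ˈsud.me.po.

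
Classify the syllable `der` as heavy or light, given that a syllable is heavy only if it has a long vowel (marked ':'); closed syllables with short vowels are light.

`der`: short vowel, closed (coda /r/). Short vowel → light.

light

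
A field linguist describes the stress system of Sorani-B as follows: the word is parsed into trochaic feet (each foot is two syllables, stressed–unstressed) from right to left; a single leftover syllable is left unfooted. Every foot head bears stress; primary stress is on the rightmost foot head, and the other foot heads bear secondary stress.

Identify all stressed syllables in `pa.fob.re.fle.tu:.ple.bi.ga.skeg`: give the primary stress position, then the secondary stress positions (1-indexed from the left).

Parse right to left into trochaic (ˈσσ) feet: pa (ˈfob.re) (ˈfle.tu:) (ˈple.bi) (ˈga.skeg). Syllable 1 is left unfooted.
Foot heads (stressed positions): 2, 4, 6, 8.
End Rule Rightmost: primary stress on the rightmost head = syllable 8.
Secondary stress on 2, 4, 6: pa.ˌfob.re.ˌfle.tu:.ˌple.bi.ˈga.skeg.

primary 8, secondary 2, 4, 6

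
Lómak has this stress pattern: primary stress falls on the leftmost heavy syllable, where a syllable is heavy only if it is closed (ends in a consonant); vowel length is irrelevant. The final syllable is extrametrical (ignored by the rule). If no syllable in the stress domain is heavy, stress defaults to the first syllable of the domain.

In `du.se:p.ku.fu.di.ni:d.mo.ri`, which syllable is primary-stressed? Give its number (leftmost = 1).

The final syllable (8, ri) is extrametrical; the stress domain is syllables 1–7.
Weights: 1 du L, 2 se:p H, 3 ku L, 4 fu L, 5 di L, 6 ni:d H, 7 mo L.
Heavy syllables in the domain: 2, 6. The leftmost is syllable 2 (se:p).
Primary stress: syllable 2 → du.ˈse:p.ku.fu.di.ni:d.mo.ri.

2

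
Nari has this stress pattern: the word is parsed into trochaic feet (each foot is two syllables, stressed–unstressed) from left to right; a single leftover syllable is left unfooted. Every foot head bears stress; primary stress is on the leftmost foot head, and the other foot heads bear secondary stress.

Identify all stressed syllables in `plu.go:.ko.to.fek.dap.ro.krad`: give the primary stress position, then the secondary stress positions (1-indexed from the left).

primary 1, secondary 3, 5, 7

Parse left to right into trochaic (ˈσσ) feet: (ˈplu.go:) (ˈko.to) (ˈfek.dap) (ˈro.krad).
Foot heads (stressed positions): 1, 3, 5, 7.
End Rule Leftmost: primary stress on the leftmost head = syllable 1.
Secondary stress on 3, 5, 7: ˈplu.go:.ˌko.to.ˌfek.dap.ˌro.krad.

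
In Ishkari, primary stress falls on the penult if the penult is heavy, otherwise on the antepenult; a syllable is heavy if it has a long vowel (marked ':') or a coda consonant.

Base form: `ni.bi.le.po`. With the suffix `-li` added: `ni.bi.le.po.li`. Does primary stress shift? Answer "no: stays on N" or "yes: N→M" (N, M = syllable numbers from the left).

yes: 2→3

Base `ni.bi.le.po` (4 syllables):
  Weights: 2 bi L, 3 le L, 4 po L.
  The penult (syllable 3, le) is light, so stress falls on the antepenult (syllable 2, bi).
  → primary stress on syllable 2.
Suffixed `ni.bi.le.po.li` (5 syllables):
  Weights: 3 le L, 4 po L, 5 li L.
  The penult (syllable 4, po) is light, so stress falls on the antepenult (syllable 3, le).
  → primary stress on syllable 3.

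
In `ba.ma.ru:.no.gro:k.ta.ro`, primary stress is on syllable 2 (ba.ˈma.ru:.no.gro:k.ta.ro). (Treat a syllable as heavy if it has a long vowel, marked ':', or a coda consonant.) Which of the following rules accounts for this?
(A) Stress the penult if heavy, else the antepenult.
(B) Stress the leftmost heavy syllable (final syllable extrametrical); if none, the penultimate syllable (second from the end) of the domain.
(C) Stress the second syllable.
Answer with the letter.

Rule A → syllable 5 (observed: 2).
Rule B → syllable 3 (observed: 2).
Rule C → syllable 2 ✓.

C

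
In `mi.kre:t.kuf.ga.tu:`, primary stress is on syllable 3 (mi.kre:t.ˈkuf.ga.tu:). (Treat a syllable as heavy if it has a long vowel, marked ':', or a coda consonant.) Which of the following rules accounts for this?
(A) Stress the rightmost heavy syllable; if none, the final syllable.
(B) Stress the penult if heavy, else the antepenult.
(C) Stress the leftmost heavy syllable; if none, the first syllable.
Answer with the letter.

B

Rule A → syllable 5 (observed: 3).
Rule B → syllable 3 ✓.
Rule C → syllable 2 (observed: 3).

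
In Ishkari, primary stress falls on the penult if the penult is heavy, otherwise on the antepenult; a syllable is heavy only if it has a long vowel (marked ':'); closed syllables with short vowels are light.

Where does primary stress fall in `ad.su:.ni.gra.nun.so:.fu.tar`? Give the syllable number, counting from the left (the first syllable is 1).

6

Weights: 6 so: H, 7 fu L, 8 tar L.
The penult (syllable 7, fu) is light, so stress falls on the antepenult (syllable 6, so:).
Primary stress: syllable 6 → ad.su:.ni.gra.nun.ˈso:.fu.tar.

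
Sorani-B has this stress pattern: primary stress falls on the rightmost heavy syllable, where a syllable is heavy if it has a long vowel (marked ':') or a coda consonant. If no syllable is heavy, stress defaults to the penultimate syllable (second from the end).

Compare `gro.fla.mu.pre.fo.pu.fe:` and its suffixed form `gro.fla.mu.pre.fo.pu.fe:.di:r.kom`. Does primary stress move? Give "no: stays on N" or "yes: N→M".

yes: 7→9

Base `gro.fla.mu.pre.fo.pu.fe:` (7 syllables):
  Weights: 1 gro L, 2 fla L, 3 mu L, 4 pre L, 5 fo L, 6 pu L, 7 fe: H.
  Heavy syllables in the domain: 7. The rightmost is syllable 7 (fe:).
  → primary stress on syllable 7.
Suffixed `gro.fla.mu.pre.fo.pu.fe:.di:r.kom` (9 syllables):
  Weights: 1 gro L, 2 fla L, 3 mu L, 4 pre L, 5 fo L, 6 pu L, 7 fe: H, 8 di:r H, 9 kom H.
  Heavy syllables in the domain: 7, 8, 9. The rightmost is syllable 9 (kom).
  → primary stress on syllable 9.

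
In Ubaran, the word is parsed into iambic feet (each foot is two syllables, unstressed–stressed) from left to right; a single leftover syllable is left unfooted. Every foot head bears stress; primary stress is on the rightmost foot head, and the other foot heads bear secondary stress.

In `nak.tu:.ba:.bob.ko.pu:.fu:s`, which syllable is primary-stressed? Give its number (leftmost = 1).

Parse left to right into iambic (σˈσ) feet: (nak.ˈtu:) (ba:.ˈbob) (ko.ˈpu:) fu:s. Syllable 7 is left unfooted.
Foot heads (stressed positions): 2, 4, 6.
End Rule Rightmost: primary stress on the rightmost head = syllable 6.
Primary stress: syllable 6 → nak.tu:.ba:.bob.ko.ˈpu:.fu:s.

6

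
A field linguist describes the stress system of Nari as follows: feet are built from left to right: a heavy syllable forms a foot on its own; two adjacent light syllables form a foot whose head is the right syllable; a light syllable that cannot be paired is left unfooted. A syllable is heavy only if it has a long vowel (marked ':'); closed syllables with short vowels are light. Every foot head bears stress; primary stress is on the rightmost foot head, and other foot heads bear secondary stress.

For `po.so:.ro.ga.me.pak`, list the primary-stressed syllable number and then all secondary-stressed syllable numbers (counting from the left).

Weights: 1 po L, 2 so: H, 3 ro L, 4 ga L, 5 me L, 6 pak L.
Parse left to right (heavy = foot alone; LL = one foot; stranded L unfooted): po (ˈso:) (ro.ˈga) (me.ˈpak).
Foot heads: 2, 4, 6.
Primary stress on the rightmost head = syllable 6.
Secondary stress on 2, 4: po.ˌso:.ro.ˌga.me.ˈpak.

primary 6, secondary 2, 4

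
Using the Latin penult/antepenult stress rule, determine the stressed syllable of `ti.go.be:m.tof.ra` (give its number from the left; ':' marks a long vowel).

Classical Latin: stress the penult if heavy (long vowel or closed), else the antepenult.
Weights: 3 be:m H, 4 tof H, 5 ra L.
The penult (syllable 4, tof) is heavy, so it takes stress.
Stress on syllable 4: ti.go.be:m.ˈtof.ra.

4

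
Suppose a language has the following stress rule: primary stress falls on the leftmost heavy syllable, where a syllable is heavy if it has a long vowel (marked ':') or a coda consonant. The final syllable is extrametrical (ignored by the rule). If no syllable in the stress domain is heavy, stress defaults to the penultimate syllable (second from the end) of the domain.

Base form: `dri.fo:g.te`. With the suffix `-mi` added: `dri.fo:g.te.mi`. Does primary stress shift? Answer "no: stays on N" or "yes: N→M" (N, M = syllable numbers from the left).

no: stays on 2

Base `dri.fo:g.te` (3 syllables):
  The final syllable (3, te) is extrametrical; the stress domain is syllables 1–2.
  Weights: 1 dri L, 2 fo:g H.
  Heavy syllables in the domain: 2. The leftmost is syllable 2 (fo:g).
  → primary stress on syllable 2.
Suffixed `dri.fo:g.te.mi` (4 syllables):
  The final syllable (4, mi) is extrametrical; the stress domain is syllables 1–3.
  Weights: 1 dri L, 2 fo:g H, 3 te L.
  Heavy syllables in the domain: 2. The leftmost is syllable 2 (fo:g).
  → primary stress on syllable 2.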